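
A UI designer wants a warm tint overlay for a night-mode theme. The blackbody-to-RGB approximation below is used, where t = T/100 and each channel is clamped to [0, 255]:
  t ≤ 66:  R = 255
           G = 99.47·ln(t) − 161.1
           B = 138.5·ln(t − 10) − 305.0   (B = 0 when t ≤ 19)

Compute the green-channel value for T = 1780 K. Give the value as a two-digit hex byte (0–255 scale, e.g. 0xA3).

0x7D

t = 1780/100 = 17.8; the t ≤ 66 branch applies.
G = 99.47·ln 17.8 − 161.1 = 99.47·2.8792 − 161.1 = 125.294.
Rounded: 125; in hex, 0x7D.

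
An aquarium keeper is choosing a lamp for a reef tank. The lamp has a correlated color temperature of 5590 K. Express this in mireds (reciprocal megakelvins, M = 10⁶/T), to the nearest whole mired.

179 mireds

M = 10⁶ / 5590 = 178.891 → 179 mireds.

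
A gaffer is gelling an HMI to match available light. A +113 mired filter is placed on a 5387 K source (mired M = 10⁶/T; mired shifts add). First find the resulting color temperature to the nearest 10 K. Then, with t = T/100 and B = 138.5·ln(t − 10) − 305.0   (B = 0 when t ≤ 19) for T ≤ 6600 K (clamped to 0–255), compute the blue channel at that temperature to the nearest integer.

M_in = 10⁶/5387 = 185.63; M_out = 185.63 + (+113) = 298.63.
T_out = 10⁶/298.63 = 3348.6 K → 3350 K; t = 33.5.
B = 138.5·ln(33.5 − 10) − 305.0 = 138.5·ln 23.5 − 305.0 = 138.5·3.1570 − 305.0 = 132.245.
Rounded: 132.

132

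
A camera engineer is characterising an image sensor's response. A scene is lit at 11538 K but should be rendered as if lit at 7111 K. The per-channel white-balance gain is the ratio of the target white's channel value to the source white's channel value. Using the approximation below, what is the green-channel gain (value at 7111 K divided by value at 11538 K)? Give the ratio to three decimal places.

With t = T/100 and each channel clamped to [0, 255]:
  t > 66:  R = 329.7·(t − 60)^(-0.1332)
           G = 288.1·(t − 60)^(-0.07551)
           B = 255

At 11538 K (t = 115.38):
  G = 288.1·(115.38 − 60)^(-0.07551) = 288.1·55.38^(-0.07551) = 288.1·0.73852 = 212.766.
At 7111 K (t = 71.11):
  G = 288.1·(71.11 − 60)^(-0.07551) = 288.1·11.11^(-0.07551) = 288.1·0.83375 = 240.205.
Gain = 240.205 / 212.766 = 1.1290 → 1.129.

1.129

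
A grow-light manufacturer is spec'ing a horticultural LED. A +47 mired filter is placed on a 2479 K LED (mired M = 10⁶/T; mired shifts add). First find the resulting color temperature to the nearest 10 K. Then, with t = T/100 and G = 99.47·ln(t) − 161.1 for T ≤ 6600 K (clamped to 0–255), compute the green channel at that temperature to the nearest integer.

M_in = 10⁶/2479 = 403.39; M_out = 403.39 + (+47) = 450.39.
T_out = 10⁶/450.39 = 2220.3 K → 2220 K; t = 22.2.
G = 99.47·ln 22.2 − 161.1 = 99.47·3.1001 − 161.1 = 147.266.
Rounded: 147.

147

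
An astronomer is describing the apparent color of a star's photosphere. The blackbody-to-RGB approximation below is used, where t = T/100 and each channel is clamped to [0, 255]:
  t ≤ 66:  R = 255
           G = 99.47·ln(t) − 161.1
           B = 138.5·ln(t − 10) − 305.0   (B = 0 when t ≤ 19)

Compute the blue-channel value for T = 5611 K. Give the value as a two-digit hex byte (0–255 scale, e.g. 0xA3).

t = 5611/100 = 56.11; the t ≤ 66 branch applies.
B = 138.5·ln(56.11 − 10) − 305.0 = 138.5·ln 46.11 − 305.0 = 138.5·3.8310 − 305.0 = 225.598.
Rounded: 226; in hex, 0xE2.

0xE2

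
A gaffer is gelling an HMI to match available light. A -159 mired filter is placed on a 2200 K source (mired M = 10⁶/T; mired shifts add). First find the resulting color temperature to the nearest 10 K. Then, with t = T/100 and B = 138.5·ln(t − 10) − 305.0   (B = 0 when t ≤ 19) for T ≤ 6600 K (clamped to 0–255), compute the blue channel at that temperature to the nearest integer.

134

M_in = 10⁶/2200 = 454.55; M_out = 454.55 + (-159) = 295.55.
T_out = 10⁶/295.55 = 3383.6 K → 3380 K; t = 33.8.
B = 138.5·ln(33.8 − 10) − 305.0 = 138.5·ln 23.8 − 305.0 = 138.5·3.1697 − 305.0 = 134.001.
Rounded: 134.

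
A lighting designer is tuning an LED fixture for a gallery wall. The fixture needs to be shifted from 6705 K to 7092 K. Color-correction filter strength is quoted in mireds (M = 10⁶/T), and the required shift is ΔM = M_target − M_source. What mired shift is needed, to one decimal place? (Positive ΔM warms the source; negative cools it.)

M_source = 10⁶/6705 = 149.142; M_target = 10⁶/7092 = 141.004.
ΔM = 141.004 − 149.142 = -8.138 → -8.1 mireds, a cooling shift.

-8.1 mireds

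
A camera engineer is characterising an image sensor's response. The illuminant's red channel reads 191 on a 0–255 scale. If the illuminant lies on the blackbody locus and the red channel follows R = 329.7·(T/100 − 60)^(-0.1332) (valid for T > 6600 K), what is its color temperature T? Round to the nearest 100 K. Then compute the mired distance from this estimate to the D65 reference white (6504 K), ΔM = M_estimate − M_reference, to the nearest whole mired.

-70 mireds

(t − 60)^(-0.1332) = 191/329.7 = 0.57931.
t − 60 = 0.57931^(1/-0.1332) = 0.57931^(-7.508) = 60.245, so t = 120.245.
T = 100·t = 12025 K → 12000 K to the nearest 100 K.
M_estimate = 10⁶/12000 = 83.33; M_reference = 10⁶/6504 = 153.75.
ΔM = 83.33 − 153.75 = -70.42 → -70 mireds.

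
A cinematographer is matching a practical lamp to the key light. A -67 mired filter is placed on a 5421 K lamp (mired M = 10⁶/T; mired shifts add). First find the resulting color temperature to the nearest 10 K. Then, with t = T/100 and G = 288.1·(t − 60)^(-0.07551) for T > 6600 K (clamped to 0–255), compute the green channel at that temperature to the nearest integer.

M_in = 10⁶/5421 = 184.47; M_out = 184.47 + (-67) = 117.47.
T_out = 10⁶/117.47 = 8513.0 K → 8510 K; t = 85.1.
G = 288.1·(85.1 − 60)^(-0.07551) = 288.1·25.1^(-0.07551) = 288.1·0.78399 = 225.868.
Rounded: 226.

226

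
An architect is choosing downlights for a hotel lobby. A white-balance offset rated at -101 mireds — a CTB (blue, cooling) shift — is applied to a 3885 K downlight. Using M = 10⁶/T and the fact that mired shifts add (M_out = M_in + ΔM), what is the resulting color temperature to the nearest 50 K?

6400 K

M_in = 10⁶/3885 = 257.40 mireds.
M_out = 257.40 + (-101) = 156.40 mireds.
T_out = 10⁶/156.40 = 6393.9 K → 6400 K.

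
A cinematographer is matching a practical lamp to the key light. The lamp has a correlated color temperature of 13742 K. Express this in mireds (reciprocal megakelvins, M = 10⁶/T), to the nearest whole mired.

M = 10⁶ / 13742 = 72.770 → 73 mireds.

73 mireds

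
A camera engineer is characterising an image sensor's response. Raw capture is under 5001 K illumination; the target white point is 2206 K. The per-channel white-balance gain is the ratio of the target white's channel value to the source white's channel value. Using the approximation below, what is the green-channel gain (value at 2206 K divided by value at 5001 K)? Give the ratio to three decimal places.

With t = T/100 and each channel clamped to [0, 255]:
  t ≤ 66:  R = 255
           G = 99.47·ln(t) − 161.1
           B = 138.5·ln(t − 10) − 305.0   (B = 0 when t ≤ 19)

0.643

At 5001 K (t = 50.01):
  G = 99.47·ln 50.01 − 161.1 = 99.47·3.9122 − 161.1 = 228.049.
At 2206 K (t = 22.06):
  G = 99.47·ln 22.06 − 161.1 = 99.47·3.0938 − 161.1 = 146.637.
Gain = 146.637 / 228.049 = 0.6430 → 0.643.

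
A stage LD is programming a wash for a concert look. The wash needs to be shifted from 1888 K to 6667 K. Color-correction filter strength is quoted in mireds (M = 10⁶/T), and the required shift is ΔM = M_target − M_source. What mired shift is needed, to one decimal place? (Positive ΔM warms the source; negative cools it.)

M_source = 10⁶/1888 = 529.661; M_target = 10⁶/6667 = 149.993.
ΔM = 149.993 − 529.661 = -379.669 → -379.7 mireds, a cooling shift.

-379.7 mireds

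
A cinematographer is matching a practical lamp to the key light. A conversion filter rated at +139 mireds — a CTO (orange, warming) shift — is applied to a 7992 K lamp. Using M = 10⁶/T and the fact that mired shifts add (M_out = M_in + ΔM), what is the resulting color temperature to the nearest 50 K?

3800 K

M_in = 10⁶/7992 = 125.13 mireds.
M_out = 125.13 + (+139) = 264.13 mireds.
T_out = 10⁶/264.13 = 3786.1 K → 3800 K.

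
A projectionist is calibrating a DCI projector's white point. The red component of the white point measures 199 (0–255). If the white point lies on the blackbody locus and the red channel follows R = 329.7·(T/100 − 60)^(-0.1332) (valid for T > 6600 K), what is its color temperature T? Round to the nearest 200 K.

10400 K

(t − 60)^(-0.1332) = 199/329.7 = 0.60358.
t − 60 = 0.60358^(1/-0.1332) = 0.60358^(-7.508) = 44.273, so t = 104.273.
T = 100·t = 10427 K → 10400 K to the nearest 200 K.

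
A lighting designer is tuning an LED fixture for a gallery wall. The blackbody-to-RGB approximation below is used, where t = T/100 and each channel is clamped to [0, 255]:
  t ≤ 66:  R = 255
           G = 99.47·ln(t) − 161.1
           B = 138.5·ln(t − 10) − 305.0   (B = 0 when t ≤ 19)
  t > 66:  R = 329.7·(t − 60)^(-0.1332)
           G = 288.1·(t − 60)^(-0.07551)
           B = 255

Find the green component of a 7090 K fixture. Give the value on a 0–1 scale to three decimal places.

0.943

t = 7090/100 = 70.9; the t > 66 branch applies.
G = 288.1·(70.9 − 60)^(-0.07551) = 288.1·10.9^(-0.07551) = 288.1·0.83496 = 240.551.
On a 0–1 scale: 240.551/255 = 0.9433 → 0.943.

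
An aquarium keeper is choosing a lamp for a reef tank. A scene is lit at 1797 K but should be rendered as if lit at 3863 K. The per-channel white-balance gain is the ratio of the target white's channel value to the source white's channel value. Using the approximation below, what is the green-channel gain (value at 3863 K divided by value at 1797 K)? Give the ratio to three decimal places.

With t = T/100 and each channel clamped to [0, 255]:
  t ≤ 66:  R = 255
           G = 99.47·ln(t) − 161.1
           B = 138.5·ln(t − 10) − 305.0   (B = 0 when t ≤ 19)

At 1797 K (t = 17.97):
  G = 99.47·ln 17.97 − 161.1 = 99.47·2.8887 − 161.1 = 126.239.
At 3863 K (t = 38.63):
  G = 99.47·ln 38.63 − 161.1 = 99.47·3.6540 − 161.1 = 202.366.
Gain = 202.366 / 126.239 = 1.6030 → 1.603.

1.603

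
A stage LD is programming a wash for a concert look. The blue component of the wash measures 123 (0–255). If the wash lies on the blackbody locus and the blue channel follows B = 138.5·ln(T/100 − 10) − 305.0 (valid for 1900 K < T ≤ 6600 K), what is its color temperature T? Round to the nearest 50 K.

3200 K

ln(t − 10) = (123 + 305.0) / 138.5 = 3.0903.
t − 10 = e^3.0903 = 21.983, so t = 31.983.
T = 100·t = 3198 K → 3200 K to the nearest 50 K.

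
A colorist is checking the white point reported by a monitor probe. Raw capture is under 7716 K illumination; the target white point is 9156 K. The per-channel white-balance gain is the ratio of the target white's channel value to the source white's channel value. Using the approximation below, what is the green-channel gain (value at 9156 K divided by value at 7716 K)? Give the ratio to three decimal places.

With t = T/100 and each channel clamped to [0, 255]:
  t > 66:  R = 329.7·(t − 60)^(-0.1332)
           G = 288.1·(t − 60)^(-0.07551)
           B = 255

At 7716 K (t = 77.16):
  G = 288.1·(77.16 − 60)^(-0.07551) = 288.1·17.16^(-0.07551) = 288.1·0.80683 = 232.447.
At 9156 K (t = 91.56):
  G = 288.1·(91.56 − 60)^(-0.07551) = 288.1·31.56^(-0.07551) = 288.1·0.77055 = 221.995.
Gain = 221.995 / 232.447 = 0.9550 → 0.955.

0.955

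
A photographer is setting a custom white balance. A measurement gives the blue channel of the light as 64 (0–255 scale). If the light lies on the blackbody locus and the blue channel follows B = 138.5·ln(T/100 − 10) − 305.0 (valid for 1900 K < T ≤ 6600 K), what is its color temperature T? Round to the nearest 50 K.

ln(t − 10) = (64 + 305.0) / 138.5 = 2.6643.
t − 10 = e^2.6643 = 14.357, so t = 24.357.
T = 100·t = 2436 K → 2450 K to the nearest 50 K.

2450 K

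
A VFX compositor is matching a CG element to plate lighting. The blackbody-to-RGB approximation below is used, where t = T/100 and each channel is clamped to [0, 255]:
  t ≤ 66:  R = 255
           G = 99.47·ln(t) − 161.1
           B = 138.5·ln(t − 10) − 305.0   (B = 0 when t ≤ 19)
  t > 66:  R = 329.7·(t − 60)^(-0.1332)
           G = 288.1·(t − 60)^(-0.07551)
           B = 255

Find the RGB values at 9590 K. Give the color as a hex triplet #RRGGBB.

t = 9590/100 = 95.9; the t > 66 branch applies.
R = 329.7·(95.9 − 60)^(-0.1332) = 329.7·35.9^(-0.1332) = 329.7·0.62067 = 204.635.
G = 288.1·(95.9 − 60)^(-0.07551) = 288.1·35.9^(-0.07551) = 288.1·0.76309 = 219.846.
B = 255 by definition for t > 66.
Rounded: (205, 220, 255).
In hex: #CDDCFF.

#CDDCFF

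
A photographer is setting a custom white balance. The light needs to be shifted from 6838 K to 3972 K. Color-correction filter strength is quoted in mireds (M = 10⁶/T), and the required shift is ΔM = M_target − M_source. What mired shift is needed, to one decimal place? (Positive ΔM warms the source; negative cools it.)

+105.5 mireds

M_source = 10⁶/6838 = 146.242; M_target = 10⁶/3972 = 251.762.
ΔM = 251.762 − 146.242 = 105.521 → +105.5 mireds, a warming shift.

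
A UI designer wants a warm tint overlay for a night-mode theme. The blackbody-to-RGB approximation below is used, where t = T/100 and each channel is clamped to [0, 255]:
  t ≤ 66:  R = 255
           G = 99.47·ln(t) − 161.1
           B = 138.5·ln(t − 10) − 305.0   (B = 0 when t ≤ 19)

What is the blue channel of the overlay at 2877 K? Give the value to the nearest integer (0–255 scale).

t = 2877/100 = 28.77; the t ≤ 66 branch applies.
B = 138.5·ln(28.77 − 10) − 305.0 = 138.5·ln 18.77 − 305.0 = 138.5·2.9323 − 305.0 = 101.118.
Rounded: 101.

101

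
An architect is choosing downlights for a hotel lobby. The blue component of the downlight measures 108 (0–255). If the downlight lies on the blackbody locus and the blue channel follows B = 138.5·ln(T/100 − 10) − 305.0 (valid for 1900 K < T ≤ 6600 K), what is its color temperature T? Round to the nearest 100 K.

ln(t − 10) = (108 + 305.0) / 138.5 = 2.9819.
t − 10 = e^2.9819 = 19.726, so t = 29.726.
T = 100·t = 2973 K → 3000 K to the nearest 100 K.

3000 K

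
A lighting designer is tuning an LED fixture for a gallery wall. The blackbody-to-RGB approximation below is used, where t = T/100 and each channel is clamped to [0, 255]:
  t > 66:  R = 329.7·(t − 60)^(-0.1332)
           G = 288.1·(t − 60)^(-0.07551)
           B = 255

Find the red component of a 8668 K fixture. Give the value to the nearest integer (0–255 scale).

t = 8668/100 = 86.68; the t > 66 branch applies.
R = 329.7·(86.68 − 60)^(-0.1332) = 329.7·26.68^(-0.1332) = 329.7·0.64570 = 212.888.
Rounded: 213.

213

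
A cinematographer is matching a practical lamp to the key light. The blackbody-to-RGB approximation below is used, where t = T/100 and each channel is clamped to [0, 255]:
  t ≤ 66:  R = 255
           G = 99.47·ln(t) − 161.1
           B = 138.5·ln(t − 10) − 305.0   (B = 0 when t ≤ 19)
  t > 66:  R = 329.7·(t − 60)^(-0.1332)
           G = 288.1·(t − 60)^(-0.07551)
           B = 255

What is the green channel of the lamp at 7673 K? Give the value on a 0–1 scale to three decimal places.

t = 7673/100 = 76.73; the t > 66 branch applies.
G = 288.1·(76.73 − 60)^(-0.07551) = 288.1·16.73^(-0.07551) = 288.1·0.80838 = 232.893.
On a 0–1 scale: 232.893/255 = 0.9133 → 0.913.

0.913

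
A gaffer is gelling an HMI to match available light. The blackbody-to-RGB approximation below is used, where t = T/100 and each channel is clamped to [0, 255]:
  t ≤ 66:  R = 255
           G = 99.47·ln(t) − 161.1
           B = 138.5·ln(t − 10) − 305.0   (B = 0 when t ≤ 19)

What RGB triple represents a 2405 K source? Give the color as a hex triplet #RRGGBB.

t = 2405/100 = 24.05; the t ≤ 66 branch applies.
R = 255 by definition for t ≤ 66.
G = 99.47·ln 24.05 − 161.1 = 99.47·3.1801 − 161.1 = 155.228.
B = 138.5·ln(24.05 − 10) − 305.0 = 138.5·ln 14.05 − 305.0 = 138.5·2.6426 − 305.0 = 61.003.
Rounded: (255, 155, 61).
In hex: #FF9B3D.

#FF9B3D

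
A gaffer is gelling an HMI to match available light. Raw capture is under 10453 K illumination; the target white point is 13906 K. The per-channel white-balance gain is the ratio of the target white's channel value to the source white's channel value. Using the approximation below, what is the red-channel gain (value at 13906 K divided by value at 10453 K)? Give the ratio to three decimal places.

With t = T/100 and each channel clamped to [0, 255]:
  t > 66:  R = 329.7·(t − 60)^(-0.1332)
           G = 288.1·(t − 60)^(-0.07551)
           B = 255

0.926

At 10453 K (t = 104.53):
  R = 329.7·(104.53 − 60)^(-0.1332) = 329.7·44.53^(-0.1332) = 329.7·0.60311 = 198.847.
At 13906 K (t = 139.06):
  R = 329.7·(139.06 − 60)^(-0.1332) = 329.7·79.06^(-0.1332) = 329.7·0.55872 = 184.209.
Gain = 184.209 / 198.847 = 0.9264 → 0.926.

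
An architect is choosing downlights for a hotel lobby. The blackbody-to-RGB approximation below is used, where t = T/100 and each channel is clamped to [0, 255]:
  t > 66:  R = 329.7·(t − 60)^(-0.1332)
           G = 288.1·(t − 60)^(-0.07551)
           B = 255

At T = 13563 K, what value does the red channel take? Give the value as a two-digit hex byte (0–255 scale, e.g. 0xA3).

t = 13563/100 = 135.63; the t > 66 branch applies.
R = 329.7·(135.63 − 60)^(-0.1332) = 329.7·75.63^(-0.1332) = 329.7·0.56203 = 185.301.
Rounded: 185; in hex, 0xB9.

0xB9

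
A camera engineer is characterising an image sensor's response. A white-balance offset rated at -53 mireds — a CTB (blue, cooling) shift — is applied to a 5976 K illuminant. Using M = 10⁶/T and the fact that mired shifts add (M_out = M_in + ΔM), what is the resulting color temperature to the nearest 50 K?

M_in = 10⁶/5976 = 167.34 mireds.
M_out = 167.34 + (-53) = 114.34 mireds.
T_out = 10⁶/114.34 = 8746.2 K → 8750 K.

8750 K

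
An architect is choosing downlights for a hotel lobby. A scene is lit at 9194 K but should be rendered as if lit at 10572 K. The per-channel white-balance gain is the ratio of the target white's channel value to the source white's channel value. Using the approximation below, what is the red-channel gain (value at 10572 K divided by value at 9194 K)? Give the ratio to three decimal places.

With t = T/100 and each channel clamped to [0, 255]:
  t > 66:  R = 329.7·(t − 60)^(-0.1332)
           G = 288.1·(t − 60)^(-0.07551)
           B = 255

At 9194 K (t = 91.94):
  R = 329.7·(91.94 − 60)^(-0.1332) = 329.7·31.94^(-0.1332) = 329.7·0.63041 = 207.846.
At 10572 K (t = 105.72):
  R = 329.7·(105.72 − 60)^(-0.1332) = 329.7·45.72^(-0.1332) = 329.7·0.60100 = 198.149.
Gain = 198.149 / 207.846 = 0.9533 → 0.953.

0.953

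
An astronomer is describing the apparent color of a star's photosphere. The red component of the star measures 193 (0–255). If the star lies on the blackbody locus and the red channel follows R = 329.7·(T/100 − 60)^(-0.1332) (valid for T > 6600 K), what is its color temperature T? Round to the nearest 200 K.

11600 K

(t − 60)^(-0.1332) = 193/329.7 = 0.58538.
t − 60 = 0.58538^(1/-0.1332) = 0.58538^(-7.508) = 55.713, so t = 115.713.
T = 100·t = 11571 K → 11600 K to the nearest 200 K.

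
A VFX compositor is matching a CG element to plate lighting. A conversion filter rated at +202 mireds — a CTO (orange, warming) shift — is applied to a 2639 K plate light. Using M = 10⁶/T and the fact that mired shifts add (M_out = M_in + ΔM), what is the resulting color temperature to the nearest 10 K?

M_in = 10⁶/2639 = 378.93 mireds.
M_out = 378.93 + (+202) = 580.93 mireds.
T_out = 10⁶/580.93 = 1721.4 K → 1720 K.

1720 K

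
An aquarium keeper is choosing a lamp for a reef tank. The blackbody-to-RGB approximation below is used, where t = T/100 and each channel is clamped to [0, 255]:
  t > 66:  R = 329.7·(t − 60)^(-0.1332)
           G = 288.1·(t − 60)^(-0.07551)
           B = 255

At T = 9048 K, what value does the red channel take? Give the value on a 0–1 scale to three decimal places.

0.820

t = 9048/100 = 90.48; the t > 66 branch applies.
R = 329.7·(90.48 − 60)^(-0.1332) = 329.7·30.48^(-0.1332) = 329.7·0.63435 = 209.145.
On a 0–1 scale: 209.145/255 = 0.8202 → 0.820.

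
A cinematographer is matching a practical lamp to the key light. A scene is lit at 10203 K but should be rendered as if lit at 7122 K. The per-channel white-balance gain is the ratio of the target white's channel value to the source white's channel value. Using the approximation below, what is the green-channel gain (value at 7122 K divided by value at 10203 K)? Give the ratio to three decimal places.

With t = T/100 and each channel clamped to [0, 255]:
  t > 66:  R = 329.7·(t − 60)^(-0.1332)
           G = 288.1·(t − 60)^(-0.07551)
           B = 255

1.105

At 10203 K (t = 102.03):
  G = 288.1·(102.03 − 60)^(-0.07551) = 288.1·42.03^(-0.07551) = 288.1·0.75406 = 217.244.
At 7122 K (t = 71.22):
  G = 288.1·(71.22 − 60)^(-0.07551) = 288.1·11.22^(-0.07551) = 288.1·0.83313 = 240.026.
Gain = 240.026 / 217.244 = 1.1049 → 1.105.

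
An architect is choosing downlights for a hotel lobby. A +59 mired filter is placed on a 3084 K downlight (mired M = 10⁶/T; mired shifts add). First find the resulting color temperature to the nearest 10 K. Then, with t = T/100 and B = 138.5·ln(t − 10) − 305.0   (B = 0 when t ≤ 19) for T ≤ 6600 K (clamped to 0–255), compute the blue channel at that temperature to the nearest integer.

80

M_in = 10⁶/3084 = 324.25; M_out = 324.25 + (+59) = 383.25.
T_out = 10⁶/383.25 = 2609.2 K → 2610 K; t = 26.1.
B = 138.5·ln(26.1 − 10) − 305.0 = 138.5·ln 16.1 − 305.0 = 138.5·2.7788 − 305.0 = 79.866.
Rounded: 80.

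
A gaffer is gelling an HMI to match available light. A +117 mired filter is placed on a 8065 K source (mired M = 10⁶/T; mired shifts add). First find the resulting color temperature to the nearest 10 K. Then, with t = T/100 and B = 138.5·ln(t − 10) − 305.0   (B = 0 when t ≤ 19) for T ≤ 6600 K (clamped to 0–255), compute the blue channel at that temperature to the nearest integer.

173

M_in = 10⁶/8065 = 123.99; M_out = 123.99 + (+117) = 240.99.
T_out = 10⁶/240.99 = 4149.5 K → 4150 K; t = 41.5.
B = 138.5·ln(41.5 − 10) − 305.0 = 138.5·ln 31.5 − 305.0 = 138.5·3.4500 − 305.0 = 172.823.
Rounded: 173.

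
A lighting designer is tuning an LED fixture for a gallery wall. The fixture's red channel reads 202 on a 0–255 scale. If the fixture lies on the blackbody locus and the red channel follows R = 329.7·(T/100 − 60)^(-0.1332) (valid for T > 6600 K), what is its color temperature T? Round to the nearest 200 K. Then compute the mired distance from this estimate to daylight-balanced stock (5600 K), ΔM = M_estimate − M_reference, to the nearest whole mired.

-79 mireds

(t − 60)^(-0.1332) = 202/329.7 = 0.61268.
t − 60 = 0.61268^(1/-0.1332) = 0.61268^(-7.508) = 39.569, so t = 99.569.
T = 100·t = 9957 K → 10000 K to the nearest 200 K.
M_estimate = 10⁶/10000 = 100.00; M_reference = 10⁶/5600 = 178.57.
ΔM = 100.00 − 178.57 = -78.57 → -79 mireds.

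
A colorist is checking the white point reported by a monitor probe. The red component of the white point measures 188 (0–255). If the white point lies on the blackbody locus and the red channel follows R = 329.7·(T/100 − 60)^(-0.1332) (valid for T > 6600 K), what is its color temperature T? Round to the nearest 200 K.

(t − 60)^(-0.1332) = 188/329.7 = 0.57022.
t − 60 = 0.57022^(1/-0.1332) = 0.57022^(-7.508) = 67.848, so t = 127.848.
T = 100·t = 12785 K → 12800 K to the nearest 200 K.

12800 K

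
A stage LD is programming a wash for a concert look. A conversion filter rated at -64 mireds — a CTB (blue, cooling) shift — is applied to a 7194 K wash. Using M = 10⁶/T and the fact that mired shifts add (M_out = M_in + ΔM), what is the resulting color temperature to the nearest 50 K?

13350 K

M_in = 10⁶/7194 = 139.00 mireds.
M_out = 139.00 + (-64) = 75.00 mireds.
T_out = 10⁶/75.00 = 13332.5 K → 13350 K.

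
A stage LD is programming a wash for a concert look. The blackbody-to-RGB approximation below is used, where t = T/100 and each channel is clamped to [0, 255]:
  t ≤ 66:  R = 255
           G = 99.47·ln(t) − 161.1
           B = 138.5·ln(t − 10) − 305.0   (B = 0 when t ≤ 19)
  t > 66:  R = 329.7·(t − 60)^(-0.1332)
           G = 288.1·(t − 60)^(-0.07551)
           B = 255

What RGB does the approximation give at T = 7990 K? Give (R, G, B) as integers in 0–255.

(221, 230, 255)

t = 7990/100 = 79.9; the t > 66 branch applies.
R = 329.7·(79.9 − 60)^(-0.1332) = 329.7·19.9^(-0.1332) = 329.7·0.67142 = 221.366.
G = 288.1·(79.9 − 60)^(-0.07551) = 288.1·19.9^(-0.07551) = 288.1·0.79785 = 229.862.
B = 255 by definition for t > 66.
Rounded: (221, 230, 255).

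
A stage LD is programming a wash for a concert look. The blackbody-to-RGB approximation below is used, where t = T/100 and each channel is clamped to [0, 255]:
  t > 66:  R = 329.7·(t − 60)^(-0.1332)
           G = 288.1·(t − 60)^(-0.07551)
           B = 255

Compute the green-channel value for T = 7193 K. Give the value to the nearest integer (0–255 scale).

t = 7193/100 = 71.93; the t > 66 branch applies.
G = 288.1·(71.93 − 60)^(-0.07551) = 288.1·11.93^(-0.07551) = 288.1·0.82928 = 238.916.
Rounded: 239.

239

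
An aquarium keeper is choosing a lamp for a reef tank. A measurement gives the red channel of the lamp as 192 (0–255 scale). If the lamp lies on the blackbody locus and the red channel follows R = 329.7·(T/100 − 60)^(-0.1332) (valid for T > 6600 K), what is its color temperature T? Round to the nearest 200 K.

(t − 60)^(-0.1332) = 192/329.7 = 0.58235.
t − 60 = 0.58235^(1/-0.1332) = 0.58235^(-7.508) = 57.929, so t = 117.929.
T = 100·t = 11793 K → 11800 K to the nearest 200 K.

11800 K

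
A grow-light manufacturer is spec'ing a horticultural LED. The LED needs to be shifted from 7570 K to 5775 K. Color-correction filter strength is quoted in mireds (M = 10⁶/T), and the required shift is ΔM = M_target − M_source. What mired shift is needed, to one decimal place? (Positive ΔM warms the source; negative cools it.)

+41.1 mireds

M_source = 10⁶/7570 = 132.100; M_target = 10⁶/5775 = 173.160.
ΔM = 173.160 − 132.100 = 41.060 → +41.1 mireds, a warming shift.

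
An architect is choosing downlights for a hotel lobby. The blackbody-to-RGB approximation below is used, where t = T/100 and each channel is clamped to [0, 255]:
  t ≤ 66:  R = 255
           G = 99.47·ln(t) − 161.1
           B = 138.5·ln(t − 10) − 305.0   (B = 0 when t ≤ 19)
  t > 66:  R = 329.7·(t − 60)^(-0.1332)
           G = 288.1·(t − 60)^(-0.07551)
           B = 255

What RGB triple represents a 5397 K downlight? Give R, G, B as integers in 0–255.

R=255, G=236, B=219

t = 5397/100 = 53.97; the t ≤ 66 branch applies.
R = 255 by definition for t ≤ 66.
G = 99.47·ln 53.97 − 161.1 = 99.47·3.9884 − 161.1 = 235.629.
B = 138.5·ln(53.97 − 10) − 305.0 = 138.5·ln 43.97 − 305.0 = 138.5·3.7835 − 305.0 = 219.016.
Rounded: (255, 236, 219).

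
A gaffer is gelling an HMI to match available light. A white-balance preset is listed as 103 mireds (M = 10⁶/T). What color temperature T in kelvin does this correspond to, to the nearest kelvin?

9709 K

T = 10⁶ / 103 = 9708.74 K → 9709 K.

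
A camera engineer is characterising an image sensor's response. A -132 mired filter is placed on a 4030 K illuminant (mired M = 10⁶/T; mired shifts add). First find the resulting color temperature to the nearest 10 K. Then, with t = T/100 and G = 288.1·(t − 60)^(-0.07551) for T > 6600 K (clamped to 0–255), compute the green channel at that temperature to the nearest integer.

M_in = 10⁶/4030 = 248.14; M_out = 248.14 + (-132) = 116.14.
T_out = 10⁶/116.14 = 8610.4 K → 8610 K; t = 86.1.
G = 288.1·(86.1 − 60)^(-0.07551) = 288.1·26.1^(-0.07551) = 288.1·0.78168 = 225.202.
Rounded: 225.

225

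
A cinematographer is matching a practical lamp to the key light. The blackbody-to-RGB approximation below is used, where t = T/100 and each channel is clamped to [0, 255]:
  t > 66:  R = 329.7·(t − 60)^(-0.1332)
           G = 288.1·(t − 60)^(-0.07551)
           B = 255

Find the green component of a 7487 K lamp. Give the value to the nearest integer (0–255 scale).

235

t = 7487/100 = 74.87; the t > 66 branch applies.
G = 288.1·(74.87 − 60)^(-0.07551) = 288.1·14.87^(-0.07551) = 288.1·0.81560 = 234.975.
Rounded: 235.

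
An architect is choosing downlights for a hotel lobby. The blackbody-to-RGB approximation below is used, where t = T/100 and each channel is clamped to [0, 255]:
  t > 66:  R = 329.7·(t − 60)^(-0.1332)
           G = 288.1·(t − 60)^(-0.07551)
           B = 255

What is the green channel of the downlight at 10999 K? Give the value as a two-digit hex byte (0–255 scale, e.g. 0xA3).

t = 10999/100 = 109.99; the t > 66 branch applies.
G = 288.1·(109.99 − 60)^(-0.07551) = 288.1·49.99^(-0.07551) = 288.1·0.74425 = 214.418.
Rounded: 214; in hex, 0xD6.

0xD6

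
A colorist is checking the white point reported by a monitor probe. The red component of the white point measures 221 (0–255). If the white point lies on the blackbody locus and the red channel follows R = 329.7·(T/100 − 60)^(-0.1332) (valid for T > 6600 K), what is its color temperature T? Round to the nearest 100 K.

(t − 60)^(-0.1332) = 221/329.7 = 0.67031.
t − 60 = 0.67031^(1/-0.1332) = 0.67031^(-7.508) = 20.149, so t = 80.149.
T = 100·t = 8015 K → 8000 K to the nearest 100 K.

8000 K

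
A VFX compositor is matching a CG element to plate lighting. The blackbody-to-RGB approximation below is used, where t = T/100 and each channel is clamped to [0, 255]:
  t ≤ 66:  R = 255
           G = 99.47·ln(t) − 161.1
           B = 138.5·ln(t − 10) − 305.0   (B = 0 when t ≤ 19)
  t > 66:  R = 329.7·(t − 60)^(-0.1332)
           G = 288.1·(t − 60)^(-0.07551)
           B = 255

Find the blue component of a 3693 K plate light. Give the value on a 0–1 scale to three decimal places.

0.593

t = 3693/100 = 36.93; the t ≤ 66 branch applies.
B = 138.5·ln(36.93 − 10) − 305.0 = 138.5·ln 26.93 − 305.0 = 138.5·3.2932 − 305.0 = 151.114.
On a 0–1 scale: 151.114/255 = 0.5926 → 0.593.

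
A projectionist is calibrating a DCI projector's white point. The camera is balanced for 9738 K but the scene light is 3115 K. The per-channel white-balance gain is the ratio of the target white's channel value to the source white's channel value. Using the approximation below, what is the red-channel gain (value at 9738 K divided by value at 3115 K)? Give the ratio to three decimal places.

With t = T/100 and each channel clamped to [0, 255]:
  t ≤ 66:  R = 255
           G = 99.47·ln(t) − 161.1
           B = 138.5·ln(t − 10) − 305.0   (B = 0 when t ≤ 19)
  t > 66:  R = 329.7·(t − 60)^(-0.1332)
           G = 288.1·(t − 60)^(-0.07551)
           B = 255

0.798

At 3115 K (t = 31.15):
  R = 255 by definition for t ≤ 66.
At 9738 K (t = 97.38):
  R = 329.7·(97.38 − 60)^(-0.1332) = 329.7·37.38^(-0.1332) = 329.7·0.61734 = 203.537.
Gain = 203.537 / 255.000 = 0.7982 → 0.798.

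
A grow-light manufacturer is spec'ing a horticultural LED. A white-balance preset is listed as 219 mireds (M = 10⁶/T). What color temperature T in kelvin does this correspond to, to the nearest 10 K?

T = 10⁶ / 219 = 4566.21 K → 4570 K.

4570 K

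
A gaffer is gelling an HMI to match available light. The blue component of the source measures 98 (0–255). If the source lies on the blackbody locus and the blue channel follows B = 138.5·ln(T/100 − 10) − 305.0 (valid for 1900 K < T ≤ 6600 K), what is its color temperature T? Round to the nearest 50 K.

ln(t − 10) = (98 + 305.0) / 138.5 = 2.9097.
t − 10 = e^2.9097 = 18.352, so t = 28.352.
T = 100·t = 2835 K → 2850 K to the nearest 50 K.

2850 K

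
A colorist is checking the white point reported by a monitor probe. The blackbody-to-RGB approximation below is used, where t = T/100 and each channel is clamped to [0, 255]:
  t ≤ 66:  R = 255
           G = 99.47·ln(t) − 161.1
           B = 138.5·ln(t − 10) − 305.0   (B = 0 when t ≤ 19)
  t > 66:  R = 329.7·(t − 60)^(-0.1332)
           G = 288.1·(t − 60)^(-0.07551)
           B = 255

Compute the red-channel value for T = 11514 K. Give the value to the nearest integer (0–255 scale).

t = 11514/100 = 115.14; the t > 66 branch applies.
R = 329.7·(115.14 − 60)^(-0.1332) = 329.7·55.14^(-0.1332) = 329.7·0.58619 = 193.266.
Rounded: 193.

193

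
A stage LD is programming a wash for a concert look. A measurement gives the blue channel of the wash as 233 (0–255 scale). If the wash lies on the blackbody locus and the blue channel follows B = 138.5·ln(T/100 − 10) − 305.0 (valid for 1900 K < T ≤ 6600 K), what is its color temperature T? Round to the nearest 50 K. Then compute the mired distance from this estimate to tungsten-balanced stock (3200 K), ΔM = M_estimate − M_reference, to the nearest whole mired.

-142 mireds

ln(t − 10) = (233 + 305.0) / 138.5 = 3.8845.
t − 10 = e^3.8845 = 48.641, so t = 58.641.
T = 100·t = 5864 K → 5850 K to the nearest 50 K.
M_estimate = 10⁶/5850 = 170.94; M_reference = 10⁶/3200 = 312.50.
ΔM = 170.94 − 312.50 = -141.56 → -142 mireds.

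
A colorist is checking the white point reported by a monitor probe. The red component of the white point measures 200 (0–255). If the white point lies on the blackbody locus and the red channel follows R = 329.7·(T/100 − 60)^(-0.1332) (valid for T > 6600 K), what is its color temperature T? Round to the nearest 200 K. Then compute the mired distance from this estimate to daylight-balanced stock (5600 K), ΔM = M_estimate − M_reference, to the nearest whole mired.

(t − 60)^(-0.1332) = 200/329.7 = 0.60661.
t − 60 = 0.60661^(1/-0.1332) = 0.60661^(-7.508) = 42.638, so t = 102.638.
T = 100·t = 10264 K → 10200 K to the nearest 200 K.
M_estimate = 10⁶/10200 = 98.04; M_reference = 10⁶/5600 = 178.57.
ΔM = 98.04 − 178.57 = -80.53 → -81 mireds.

-81 mireds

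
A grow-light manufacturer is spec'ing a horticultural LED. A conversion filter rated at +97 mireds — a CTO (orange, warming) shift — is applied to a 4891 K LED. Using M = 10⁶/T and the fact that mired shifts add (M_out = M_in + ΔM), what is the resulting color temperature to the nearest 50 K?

3300 K

M_in = 10⁶/4891 = 204.46 mireds.
M_out = 204.46 + (+97) = 301.46 mireds.
T_out = 10⁶/301.46 = 3317.2 K → 3300 K.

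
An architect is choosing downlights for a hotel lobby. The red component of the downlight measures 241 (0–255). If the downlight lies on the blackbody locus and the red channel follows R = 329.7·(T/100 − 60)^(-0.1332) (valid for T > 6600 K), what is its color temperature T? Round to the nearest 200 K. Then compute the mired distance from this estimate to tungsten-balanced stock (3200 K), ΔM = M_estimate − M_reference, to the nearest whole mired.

(t − 60)^(-0.1332) = 241/329.7 = 0.73097.
t − 60 = 0.73097^(1/-0.1332) = 0.73097^(-7.508) = 10.514, so t = 70.514.
T = 100·t = 7051 K → 7000 K to the nearest 200 K.
M_estimate = 10⁶/7000 = 142.86; M_reference = 10⁶/3200 = 312.50.
ΔM = 142.86 − 312.50 = -169.64 → -170 mireds.

-170 mireds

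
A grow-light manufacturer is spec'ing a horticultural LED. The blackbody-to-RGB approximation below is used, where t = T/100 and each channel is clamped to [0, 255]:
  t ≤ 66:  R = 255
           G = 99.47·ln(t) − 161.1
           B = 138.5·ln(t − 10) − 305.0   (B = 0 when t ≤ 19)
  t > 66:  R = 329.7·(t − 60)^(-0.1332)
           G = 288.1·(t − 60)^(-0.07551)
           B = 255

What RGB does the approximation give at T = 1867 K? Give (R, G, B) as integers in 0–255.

(255, 130, 0)

t = 1867/100 = 18.67; the t ≤ 66 branch applies.
R = 255 by definition for t ≤ 66.
G = 99.47·ln 18.67 − 161.1 = 99.47·2.9269 − 161.1 = 130.041.
t = 18.67 ≤ 19, so B = 0.
Rounded: (255, 130, 0).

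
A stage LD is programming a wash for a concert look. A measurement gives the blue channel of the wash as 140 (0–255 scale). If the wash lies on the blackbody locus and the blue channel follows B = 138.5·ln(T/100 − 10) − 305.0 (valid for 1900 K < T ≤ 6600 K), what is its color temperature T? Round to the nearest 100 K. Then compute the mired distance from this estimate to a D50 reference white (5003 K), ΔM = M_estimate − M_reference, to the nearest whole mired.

+86 mireds

ln(t − 10) = (140 + 305.0) / 138.5 = 3.2130.
t − 10 = e^3.2130 = 24.853, so t = 34.853.
T = 100·t = 3485 K → 3500 K to the nearest 100 K.
M_estimate = 10⁶/3500 = 285.71; M_reference = 10⁶/5003 = 199.88.
ΔM = 285.71 − 199.88 = 85.83 → +86 mireds.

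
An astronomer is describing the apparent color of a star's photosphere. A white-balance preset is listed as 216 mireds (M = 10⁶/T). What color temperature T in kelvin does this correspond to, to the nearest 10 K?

T = 10⁶ / 216 = 4629.63 K → 4630 K.

4630 K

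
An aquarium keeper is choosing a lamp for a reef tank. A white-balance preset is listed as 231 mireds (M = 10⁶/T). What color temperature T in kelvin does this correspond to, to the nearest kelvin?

4329 K

T = 10⁶ / 231 = 4329.00 K → 4329 K.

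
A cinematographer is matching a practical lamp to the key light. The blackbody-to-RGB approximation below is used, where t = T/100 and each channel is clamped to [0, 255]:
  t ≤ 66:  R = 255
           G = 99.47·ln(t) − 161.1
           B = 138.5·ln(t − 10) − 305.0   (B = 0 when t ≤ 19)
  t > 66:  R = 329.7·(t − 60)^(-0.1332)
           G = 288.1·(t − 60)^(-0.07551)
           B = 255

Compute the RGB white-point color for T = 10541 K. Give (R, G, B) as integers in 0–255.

t = 10541/100 = 105.41; the t > 66 branch applies.
R = 329.7·(105.41 − 60)^(-0.1332) = 329.7·45.41^(-0.1332) = 329.7·0.60154 = 198.329.
G = 288.1·(105.41 − 60)^(-0.07551) = 288.1·45.41^(-0.07551) = 288.1·0.74967 = 215.979.
B = 255 by definition for t > 66.
Rounded: (198, 216, 255).

(198, 216, 255)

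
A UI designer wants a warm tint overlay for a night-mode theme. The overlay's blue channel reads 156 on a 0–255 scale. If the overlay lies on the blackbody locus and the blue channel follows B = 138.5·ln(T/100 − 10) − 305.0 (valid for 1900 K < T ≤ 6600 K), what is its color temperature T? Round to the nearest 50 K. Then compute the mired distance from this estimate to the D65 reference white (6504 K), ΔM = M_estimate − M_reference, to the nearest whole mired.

+109 mireds

ln(t − 10) = (156 + 305.0) / 138.5 = 3.3285.
t − 10 = e^3.3285 = 27.897, so t = 37.897.
T = 100·t = 3790 K → 3800 K to the nearest 50 K.
M_estimate = 10⁶/3800 = 263.16; M_reference = 10⁶/6504 = 153.75.
ΔM = 263.16 − 153.75 = 109.41 → +109 mireds.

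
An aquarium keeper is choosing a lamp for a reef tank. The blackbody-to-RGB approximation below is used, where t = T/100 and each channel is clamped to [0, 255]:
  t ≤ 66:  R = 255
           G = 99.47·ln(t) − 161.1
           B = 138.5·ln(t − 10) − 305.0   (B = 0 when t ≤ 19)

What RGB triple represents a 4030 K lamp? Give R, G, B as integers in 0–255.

t = 4030/100 = 40.3; the t ≤ 66 branch applies.
R = 255 by definition for t ≤ 66.
G = 99.47·ln 40.3 − 161.1 = 99.47·3.6964 − 161.1 = 206.576.
B = 138.5·ln(40.3 − 10) − 305.0 = 138.5·ln 30.3 − 305.0 = 138.5·3.4111 − 305.0 = 167.444.
Rounded: (255, 207, 167).

R=255, G=207, B=167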